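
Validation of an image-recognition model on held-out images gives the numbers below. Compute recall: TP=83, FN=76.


Recall = TP/(TP+FN)
= 83/(83+76)
= 83/159 = 52.2%

52.2%


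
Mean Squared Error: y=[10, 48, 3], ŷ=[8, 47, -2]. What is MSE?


Squared errors: (10-8)²=4, (48-47)²=1, (3+ 2)²=25
Sum = 30
MSE = 30/3 = 10

10


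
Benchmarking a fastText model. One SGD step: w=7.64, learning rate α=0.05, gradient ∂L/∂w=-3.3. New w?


w_new = w - α·∇
= 7.64 - 0.05·-3.3
= 7.64 + 0.165
= 7.805

7.805


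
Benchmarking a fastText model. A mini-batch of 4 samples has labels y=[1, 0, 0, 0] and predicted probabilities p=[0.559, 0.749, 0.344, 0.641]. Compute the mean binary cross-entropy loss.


L[0] = -ln(0.559) = 0.5816
L[1] = -ln(1-0.749) = -ln(0.251) = 1.3823
L[2] = -ln(1-0.344) = -ln(0.656) = 0.4216
L[3] = -ln(1-0.641) = -ln(0.359) = 1.0244
mean = (0.5816 + 1.3823 + 0.4216 + 1.0244)/4 = 0.8525

0.8525


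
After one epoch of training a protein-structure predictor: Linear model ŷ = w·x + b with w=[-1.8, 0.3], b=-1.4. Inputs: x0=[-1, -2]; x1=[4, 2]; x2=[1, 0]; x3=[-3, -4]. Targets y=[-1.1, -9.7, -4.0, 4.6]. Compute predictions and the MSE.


ŷ0 = (-1.8)·(-1) + (0.3)·(-2) - 1.4 = -0.2
ŷ1 = (-1.8)·(4) + (0.3)·(2) - 1.4 = -8.0
ŷ2 = (-1.8)·(1) + (0.3)·(0) - 1.4 = -3.2
ŷ3 = (-1.8)·(-3) + (0.3)·(-4) - 1.4 = 2.8
errors² = [0.81, 2.89, 0.64, 3.24]
MSE = 7.5800/4 = 1.895

1.895


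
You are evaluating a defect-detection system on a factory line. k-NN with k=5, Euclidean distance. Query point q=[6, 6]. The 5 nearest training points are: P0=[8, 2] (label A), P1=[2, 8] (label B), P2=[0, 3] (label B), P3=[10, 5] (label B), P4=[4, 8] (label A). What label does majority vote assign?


d(q,P0) = 4.4721  (label A)
d(q,P1) = 4.4721  (label B)
d(q,P2) = 6.7082  (label B)
d(q,P3) = 4.1231  (label B)
d(q,P4) = 2.8284  (label A)
Votes: A=2, B=3
Majority → B

B


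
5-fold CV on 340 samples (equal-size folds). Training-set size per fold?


Fold size = 340/5 = 68
Training per fold = 340 - 68 = 272

272


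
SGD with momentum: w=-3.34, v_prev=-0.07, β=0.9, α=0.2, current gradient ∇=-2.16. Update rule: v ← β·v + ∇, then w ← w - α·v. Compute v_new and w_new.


v_new = 0.9·-0.07 - 2.16 = -0.063 - 2.16 = -2.223
w_new = -3.34 - 0.2·-2.223 = -3.34 + 0.4446 = -2.8954

v_new=-2.223, w_new=-2.8954


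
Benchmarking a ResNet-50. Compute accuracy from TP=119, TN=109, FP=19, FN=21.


Accuracy = (TP+TN)/(TP+TN+FP+FN)
= (119+109)/(268)
= 228/268 = 85.07%

85.07%


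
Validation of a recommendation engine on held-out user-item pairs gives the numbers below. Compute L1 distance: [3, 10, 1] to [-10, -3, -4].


d = |3+ 10| + |10+ 3| + |1+ 4|
  = 13 + 13 + 5
  = 31

31


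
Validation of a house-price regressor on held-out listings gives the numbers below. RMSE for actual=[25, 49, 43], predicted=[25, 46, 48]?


MSE = 34/3 = 11.3333
RMSE = √(34/3) = 3.3665

3.3665


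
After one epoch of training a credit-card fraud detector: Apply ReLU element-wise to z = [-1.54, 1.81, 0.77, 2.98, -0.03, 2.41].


ReLU(-1.54) = max(0, -1.54) = 0.0
ReLU(1.81) = max(0, 1.81) = 1.81
ReLU(0.77) = max(0, 0.77) = 0.77
ReLU(2.98) = max(0, 2.98) = 2.98
ReLU(-0.03) = max(0, -0.03) = 0.0
ReLU(2.41) = max(0, 2.41) = 2.41
result = [0.0, 1.81, 0.77, 2.98, 0.0, 2.41]

[0.0, 1.81, 0.77, 2.98, 0.0, 2.41]


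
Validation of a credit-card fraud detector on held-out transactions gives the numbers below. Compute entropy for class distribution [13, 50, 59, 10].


Probabilities: [13/132, 50/132, 59/132, 10/132] ≈ [0.0985, 0.3788, 0.447, 0.0758]
H = -((13/132)·log₂(13/132) + (50/132)·log₂(50/132) + (59/132)·log₂(59/132) + (10/132)·log₂(10/132))
  = 1.6611 bits

1.6611 bits


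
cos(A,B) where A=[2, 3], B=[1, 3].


A·B = 2·1 + 3·3 = 11
‖A‖ = √13 = 3.6056, ‖B‖ = √10 = 3.1623
cos = 11/(√13·√10) = 11/√130 = 0.9648

0.9648


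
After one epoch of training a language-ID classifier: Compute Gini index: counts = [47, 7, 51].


Probabilities: [47/105, 7/105, 51/105] ≈ [0.4476, 0.0667, 0.4857]
Σpᵢ² = (2209 + 49 + 2601)/105² = 4859/11025
Gini = 1 - Σpᵢ² = 1 - 4859/11025 = 0.5593

0.5593


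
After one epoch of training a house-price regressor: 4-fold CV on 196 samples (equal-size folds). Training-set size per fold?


Fold size = 196/4 = 49
Training per fold = 196 - 49 = 147

147


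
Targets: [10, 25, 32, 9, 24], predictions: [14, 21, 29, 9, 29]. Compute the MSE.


Squared errors: (10-14)²=16, (25-21)²=16, (32-29)²=9, (9-9)²=0, (24-29)²=25
Sum = 66
MSE = 66/5 = 66/5

66/5


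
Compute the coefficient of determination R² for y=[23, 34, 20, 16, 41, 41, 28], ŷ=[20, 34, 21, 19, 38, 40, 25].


ȳ = 29
SS_res = Σ(y-ŷ)² = 38
SS_tot = Σ(y-ȳ)² = 600
R² = 1 - SS_res/SS_tot = 1 - 0.0633 = 0.9367

0.9367


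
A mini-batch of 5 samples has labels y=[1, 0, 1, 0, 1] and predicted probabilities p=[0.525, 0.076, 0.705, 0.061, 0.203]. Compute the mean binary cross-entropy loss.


L[0] = -ln(0.525) = 0.6444
L[1] = -ln(1-0.076) = -ln(0.924) = 0.079
L[2] = -ln(0.705) = 0.3496
L[3] = -ln(1-0.061) = -ln(0.939) = 0.0629
L[4] = -ln(0.203) = 1.5945
mean = (0.6444 + 0.079 + 0.3496 + 0.0629 + 1.5945)/5 = 0.5461

0.5461


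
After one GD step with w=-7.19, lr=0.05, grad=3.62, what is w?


w_new = w - α·∇
= -7.19 - 0.05·3.62
= -7.19 - 0.181
= -7.371

-7.371


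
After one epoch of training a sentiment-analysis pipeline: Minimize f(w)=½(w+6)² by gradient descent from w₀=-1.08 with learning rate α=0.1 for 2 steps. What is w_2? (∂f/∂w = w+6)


step 1: grad = -1.08+6 = 4.92; w = -1.08 - 0.1·(4.92) = -1.572
step 2: grad = -1.572+6 = 4.428; w = -1.572 - 0.1·(4.428) = -2.0148

-2.0148


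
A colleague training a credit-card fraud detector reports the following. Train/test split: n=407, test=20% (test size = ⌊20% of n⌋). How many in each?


Test = ⌊407·20/100⌋ = 81
Train = 407 - 81 = 326

Train: 326, Test: 81


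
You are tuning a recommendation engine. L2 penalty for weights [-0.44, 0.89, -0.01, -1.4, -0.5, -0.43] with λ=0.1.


‖w‖₂² = (-0.44)² + (0.89)² + (-0.01)² + (-1.4)² + (-0.5)² + (-0.43)²
     = 0.1936 + 0.7921 + 0.0001 + 1.96 + 0.25 + 0.1849
     = 3.3807
λ·‖w‖₂² = 0.1·3.3807 = 0.33807

0.33807


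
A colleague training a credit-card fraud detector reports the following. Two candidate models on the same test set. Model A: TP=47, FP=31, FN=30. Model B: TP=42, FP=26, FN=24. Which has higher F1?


Model A: P=47/78=0.6026, R=47/77=0.6104, F1=2PR/(P+R)=2TP/(2TP+FP+FN)=94/155=0.6065
Model B: P=42/68=0.6176, R=42/66=0.6364, F1=2PR/(P+R)=2TP/(2TP+FP+FN)=84/134=0.6269
0.6065 < 0.6269 → Model B

Model B


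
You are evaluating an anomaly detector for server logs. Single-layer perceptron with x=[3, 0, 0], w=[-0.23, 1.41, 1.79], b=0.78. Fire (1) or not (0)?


z = (3)·(-0.23) + (0)·(1.41) + (0)·(1.79) + 0.78
  = 0.09
step(z) = 1 (z≥0)

1


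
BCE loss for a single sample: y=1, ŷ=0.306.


BCE = -[y·ln(p) + (1-y)·ln(1-p)]
= -1·ln(0.306) - 0
= -ln(0.306) = 1.1842

1.1842


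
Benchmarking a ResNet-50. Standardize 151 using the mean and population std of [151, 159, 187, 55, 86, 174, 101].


μ = 130.4286, σ = 46.0864
z = (151 - 130.4286)/46.0864 = 0.4464

0.4464


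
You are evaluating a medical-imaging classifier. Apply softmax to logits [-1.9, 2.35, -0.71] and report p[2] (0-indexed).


Exponentials: e^-1.9=0.1496, e^2.35=10.4856, e^-0.71=0.4916
Sum = 11.1268
Softmax = [0.0134, 0.9424, 0.0442]
p[2] = 0.4916/11.1268 = 0.0442

0.0442


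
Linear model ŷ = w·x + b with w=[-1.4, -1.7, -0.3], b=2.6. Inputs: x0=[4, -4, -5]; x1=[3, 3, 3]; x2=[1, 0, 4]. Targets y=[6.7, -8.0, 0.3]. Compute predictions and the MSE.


ŷ0 = (-1.4)·(4) + (-1.7)·(-4) + (-0.3)·(-5) + 2.6 = 5.3
ŷ1 = (-1.4)·(3) + (-1.7)·(3) + (-0.3)·(3) + 2.6 = -7.6
ŷ2 = (-1.4)·(1) + (-1.7)·(0) + (-0.3)·(4) + 2.6 = 0.0
errors² = [1.96, 0.16, 0.09]
MSE = 2.2100/3 = 0.7367

0.7367


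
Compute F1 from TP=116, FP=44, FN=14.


Precision = 116/160 = 0.725
Recall = 116/130 = 0.8923
F1 = 2·P·R/(P+R) = 2·TP/(2·TP+FP+FN) = 232/(232+44+14) = 232/290 = 0.8

0.8


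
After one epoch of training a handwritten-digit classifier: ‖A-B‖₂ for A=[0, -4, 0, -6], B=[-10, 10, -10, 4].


d = √((0+ 10)² + (-4-10)² + (0+ 10)² + (-6-4)²)
  = √(100 + 196 + 100 + 100)
  = √496 = 22.2711

22.2711


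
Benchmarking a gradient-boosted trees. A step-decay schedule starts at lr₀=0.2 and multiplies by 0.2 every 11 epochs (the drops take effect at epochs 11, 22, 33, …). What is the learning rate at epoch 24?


n_drops = ⌊24/11⌋ = 2
lr = 0.2·0.2^2 = 0.2·0.04 = 0.008

0.008


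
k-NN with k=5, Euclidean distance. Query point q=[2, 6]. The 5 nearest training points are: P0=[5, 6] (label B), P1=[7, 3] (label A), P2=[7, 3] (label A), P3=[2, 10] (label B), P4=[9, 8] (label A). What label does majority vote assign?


d(q,P0) = 3.0  (label B)
d(q,P1) = 5.831  (label A)
d(q,P2) = 5.831  (label A)
d(q,P3) = 4.0  (label B)
d(q,P4) = 7.2801  (label A)
Votes: A=3, B=2
Majority → A

A


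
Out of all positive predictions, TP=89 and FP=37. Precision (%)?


Precision = TP/(TP+FP)
= 89/(89+37)
= 89/126 = 70.63%

70.63%


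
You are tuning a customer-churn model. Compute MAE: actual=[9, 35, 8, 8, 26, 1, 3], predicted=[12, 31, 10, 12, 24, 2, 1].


Absolute errors: |9-12|=3, |35-31|=4, |8-10|=2, |8-12|=4, |26-24|=2, |1-2|=1, |3-1|=2
Sum = 18
MAE = 18/7 = 18/7

18/7


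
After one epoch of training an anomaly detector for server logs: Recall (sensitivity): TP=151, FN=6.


Recall = TP/(TP+FN)
= 151/(151+6)
= 151/157 = 96.18%

96.18%


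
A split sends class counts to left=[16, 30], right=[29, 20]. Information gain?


Parent = [45, 50], H_parent = 0.998
H_left = 0.9321 (n=46), H_right = 0.9755 (n=49)
H_children = (46/95)·0.9321 + (49/95)·0.9755 = 0.9545
IG = 0.998 - 0.9545 = 0.0435

0.0435


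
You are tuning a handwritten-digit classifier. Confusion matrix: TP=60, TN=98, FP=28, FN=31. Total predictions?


Total = TP + TN + FP + FN
= 60 + 98 + 28 + 31
= 217
(Predicted positive: 88, predicted negative: 129)

217


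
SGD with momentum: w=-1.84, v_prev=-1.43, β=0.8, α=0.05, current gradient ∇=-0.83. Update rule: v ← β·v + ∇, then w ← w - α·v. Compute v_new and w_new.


v_new = 0.8·-1.43 - 0.83 = -1.144 - 0.83 = -1.974
w_new = -1.84 - 0.05·-1.974 = -1.84 + 0.0987 = -1.7413

v_new=-1.974, w_new=-1.7413


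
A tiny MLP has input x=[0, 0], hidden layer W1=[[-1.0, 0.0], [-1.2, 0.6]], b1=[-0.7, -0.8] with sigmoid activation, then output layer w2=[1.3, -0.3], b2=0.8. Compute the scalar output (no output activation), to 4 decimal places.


z1[0] = (-1.0)·(0) + (0.0)·(0) - 0.7 = -0.7
z1[1] = (-1.2)·(0) + (0.6)·(0) - 0.8 = -0.8
h = sigmoid(z1) = [0.3318, 0.31]
output = (1.3)·(0.3318) + (-0.3)·(0.31) + 0.8 = 1.1383

1.1383


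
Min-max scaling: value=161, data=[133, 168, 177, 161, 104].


min=104, max=177
(161-104)/(177-104) = 57/73 = 0.7808

0.7808


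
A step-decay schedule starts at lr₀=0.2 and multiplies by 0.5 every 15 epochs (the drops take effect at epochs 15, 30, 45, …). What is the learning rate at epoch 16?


n_drops = ⌊16/15⌋ = 1
lr = 0.2·0.5^1 = 0.2·0.5 = 0.1

0.1


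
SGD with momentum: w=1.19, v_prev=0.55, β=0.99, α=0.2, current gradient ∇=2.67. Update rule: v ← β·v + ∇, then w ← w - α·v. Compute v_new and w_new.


v_new = 0.99·0.55 + 2.67 = 0.5445 + 2.67 = 3.2145
w_new = 1.19 - 0.2·3.2145 = 1.19 - 0.6429 = 0.5471

v_new=3.2145, w_new=0.5471


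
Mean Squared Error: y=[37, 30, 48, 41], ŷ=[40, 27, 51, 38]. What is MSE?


Squared errors: (37-40)²=9, (30-27)²=9, (48-51)²=9, (41-38)²=9
Sum = 36
MSE = 36/4 = 9

9


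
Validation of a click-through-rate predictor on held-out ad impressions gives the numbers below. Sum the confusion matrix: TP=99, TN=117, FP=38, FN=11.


Total = TP + TN + FP + FN
= 99 + 117 + 38 + 11
= 265
(Predicted positive: 137, predicted negative: 128)

265


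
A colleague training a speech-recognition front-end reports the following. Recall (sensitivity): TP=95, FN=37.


Recall = TP/(TP+FN)
= 95/(95+37)
= 95/132 = 71.97%

71.97%


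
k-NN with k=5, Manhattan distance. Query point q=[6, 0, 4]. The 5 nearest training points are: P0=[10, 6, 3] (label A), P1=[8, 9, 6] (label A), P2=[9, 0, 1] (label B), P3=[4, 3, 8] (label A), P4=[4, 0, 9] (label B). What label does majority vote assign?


d(q,P0) = 11  (label A)
d(q,P1) = 13  (label A)
d(q,P2) = 6  (label B)
d(q,P3) = 9  (label A)
d(q,P4) = 7  (label B)
Votes: A=3, B=2
Majority → A

A


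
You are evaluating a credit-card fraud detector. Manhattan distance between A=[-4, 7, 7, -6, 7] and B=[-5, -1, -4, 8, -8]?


d = |-4+ 5| + |7+ 1| + |7+ 4| + |-6-8| + |7+ 8|
  = 1 + 8 + 11 + 14 + 15
  = 49

49


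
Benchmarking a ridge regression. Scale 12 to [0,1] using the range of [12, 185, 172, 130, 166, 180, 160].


min=12, max=185
(12-12)/(185-12) = 0/173 = 0.0

0.0


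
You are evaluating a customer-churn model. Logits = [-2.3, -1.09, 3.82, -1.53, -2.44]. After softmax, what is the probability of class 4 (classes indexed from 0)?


Exponentials: e^-2.3=0.1003, e^-1.09=0.3362, e^3.82=45.6042, e^-1.53=0.2165, e^-2.44=0.0872
Sum = 46.3444
Softmax = [0.0022, 0.0073, 0.984, 0.0047, 0.0019]
p[4] = 0.0872/46.3444 = 0.0019

0.0019


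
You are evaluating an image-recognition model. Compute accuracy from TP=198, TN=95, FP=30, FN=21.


Accuracy = (TP+TN)/(TP+TN+FP+FN)
= (198+95)/(344)
= 293/344 = 85.17%

85.17%


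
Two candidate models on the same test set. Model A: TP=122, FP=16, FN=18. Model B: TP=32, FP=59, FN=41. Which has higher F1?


Model A: P=122/138=0.8841, R=122/140=0.8714, F1=2PR/(P+R)=2TP/(2TP+FP+FN)=244/278=0.8777
Model B: P=32/91=0.3516, R=32/73=0.4384, F1=2PR/(P+R)=2TP/(2TP+FP+FN)=64/164=0.3902
0.8777 > 0.3902 → Model A

Model A


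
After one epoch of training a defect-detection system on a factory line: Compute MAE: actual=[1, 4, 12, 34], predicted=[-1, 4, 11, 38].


Absolute errors: |1+ 1|=2, |4-4|=0, |12-11|=1, |34-38|=4
Sum = 7
MAE = 7/4 = 7/4

7/4


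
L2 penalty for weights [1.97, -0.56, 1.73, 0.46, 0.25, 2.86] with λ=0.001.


‖w‖₂² = (1.97)² + (-0.56)² + (1.73)² + (0.46)² + (0.25)² + (2.86)²
     = 3.8809 + 0.3136 + 2.9929 + 0.2116 + 0.0625 + 8.1796
     = 15.6411
λ·‖w‖₂² = 0.001·15.6411 = 0.015641

0.015641


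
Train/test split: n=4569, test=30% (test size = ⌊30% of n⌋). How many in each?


Test = ⌊4569·30/100⌋ = 1370
Train = 4569 - 1370 = 3199

Train: 3199, Test: 1370


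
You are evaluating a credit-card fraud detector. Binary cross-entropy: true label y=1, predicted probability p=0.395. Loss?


BCE = -[y·ln(p) + (1-y)·ln(1-p)]
= -1·ln(0.395) - 0
= -ln(0.395) = 0.9289

0.9289


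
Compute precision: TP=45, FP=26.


Precision = TP/(TP+FP)
= 45/(45+26)
= 45/71 = 63.38%

63.38%


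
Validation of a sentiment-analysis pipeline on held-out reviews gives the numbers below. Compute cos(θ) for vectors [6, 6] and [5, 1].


A·B = 6·5 + 6·1 = 36
‖A‖ = √72 = 8.4853, ‖B‖ = √26 = 5.099
cos = 36/(√72·√26) = 36/√1872 = 0.8321

0.8321


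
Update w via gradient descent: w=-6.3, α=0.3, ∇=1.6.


w_new = w - α·∇
= -6.3 - 0.3·1.6
= -6.3 - 0.48
= -6.78

-6.78


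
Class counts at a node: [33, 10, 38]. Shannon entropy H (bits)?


Probabilities: [33/81, 10/81, 38/81] ≈ [0.4074, 0.1235, 0.4691]
H = -((33/81)·log₂(33/81) + (10/81)·log₂(10/81) + (38/81)·log₂(38/81))
  = 1.4126 bits

1.4126 bits


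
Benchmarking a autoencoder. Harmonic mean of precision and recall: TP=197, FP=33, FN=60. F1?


Precision = 197/230 = 0.8565
Recall = 197/257 = 0.7665
F1 = 2·P·R/(P+R) = 2·TP/(2·TP+FP+FN) = 394/(394+33+60) = 394/487 = 0.809

0.809


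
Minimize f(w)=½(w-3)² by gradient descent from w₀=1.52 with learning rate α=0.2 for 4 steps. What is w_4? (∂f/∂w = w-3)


step 1: grad = 1.52-3 = -1.48; w = 1.52 - 0.2·(-1.48) = 1.816
step 2: grad = 1.816-3 = -1.184; w = 1.816 - 0.2·(-1.184) = 2.0528
step 3: grad = 2.0528-3 = -0.9472; w = 2.0528 - 0.2·(-0.9472) = 2.24224
step 4: grad = 2.24224-3 = -0.75776; w = 2.24224 - 0.2·(-0.75776) = 2.393792

2.393792


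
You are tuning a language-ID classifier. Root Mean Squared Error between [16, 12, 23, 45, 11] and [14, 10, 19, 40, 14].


MSE = 58/5 = 11.6
RMSE = √(58/5) = 3.4059

3.4059


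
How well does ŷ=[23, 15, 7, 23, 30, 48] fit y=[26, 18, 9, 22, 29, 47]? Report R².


ȳ = 25.1667
SS_res = Σ(y-ŷ)² = 25
SS_tot = Σ(y-ȳ)² = 814.83
R² = 1 - SS_res/SS_tot = 1 - 0.0307 = 0.9693

0.9693


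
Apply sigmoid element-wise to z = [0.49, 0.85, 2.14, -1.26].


σ(0.49) = 1/(1+e^-0.49) = 0.6201
σ(0.85) = 1/(1+e^-0.85) = 0.7006
σ(2.14) = 1/(1+e^-2.14) = 0.8947
σ(-1.26) = 1/(1+e^1.26) = 0.221
result = [0.6201, 0.7006, 0.8947, 0.221]

[0.6201, 0.7006, 0.8947, 0.221]


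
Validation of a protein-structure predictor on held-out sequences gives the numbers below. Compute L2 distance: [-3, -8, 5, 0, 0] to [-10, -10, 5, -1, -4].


d = √((-3+ 10)² + (-8+ 10)² + (5-5)² + (0+ 1)² + (0+ 4)²)
  = √(49 + 4 + 0 + 1 + 16)
  = √70 = 8.3666

8.3666


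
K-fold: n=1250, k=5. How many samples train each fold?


Fold size = 1250/5 = 250
Training per fold = 1250 - 250 = 1000

1000


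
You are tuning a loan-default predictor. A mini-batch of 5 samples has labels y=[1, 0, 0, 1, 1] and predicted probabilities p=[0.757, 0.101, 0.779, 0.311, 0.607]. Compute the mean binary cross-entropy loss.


L[0] = -ln(0.757) = 0.2784
L[1] = -ln(1-0.101) = -ln(0.899) = 0.1065
L[2] = -ln(1-0.779) = -ln(0.221) = 1.5096
L[3] = -ln(0.311) = 1.168
L[4] = -ln(0.607) = 0.4992
mean = (0.2784 + 0.1065 + 1.5096 + 1.168 + 0.4992)/5 = 0.7123

0.7123


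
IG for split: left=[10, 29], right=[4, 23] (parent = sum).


Parent = [14, 52], H_parent = 0.7455
H_left = 0.8213 (n=39), H_right = 0.6052 (n=27)
H_children = (39/66)·0.8213 + (27/66)·0.6052 = 0.7329
IG = 0.7455 - 0.7329 = 0.0126

0.0126


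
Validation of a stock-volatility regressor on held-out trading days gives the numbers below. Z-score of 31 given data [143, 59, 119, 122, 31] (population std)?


μ = 94.8, σ = 42.4283
z = (31 - 94.8)/42.4283 = -1.5037

-1.5037


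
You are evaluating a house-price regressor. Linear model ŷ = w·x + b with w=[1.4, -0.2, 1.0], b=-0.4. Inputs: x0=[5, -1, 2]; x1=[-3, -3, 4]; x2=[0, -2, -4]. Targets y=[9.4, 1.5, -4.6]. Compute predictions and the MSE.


ŷ0 = (1.4)·(5) + (-0.2)·(-1) + (1.0)·(2) - 0.4 = 8.8
ŷ1 = (1.4)·(-3) + (-0.2)·(-3) + (1.0)·(4) - 0.4 = 0.0
ŷ2 = (1.4)·(0) + (-0.2)·(-2) + (1.0)·(-4) - 0.4 = -4.0
errors² = [0.36, 2.25, 0.36]
MSE = 2.9700/3 = 0.99

0.99


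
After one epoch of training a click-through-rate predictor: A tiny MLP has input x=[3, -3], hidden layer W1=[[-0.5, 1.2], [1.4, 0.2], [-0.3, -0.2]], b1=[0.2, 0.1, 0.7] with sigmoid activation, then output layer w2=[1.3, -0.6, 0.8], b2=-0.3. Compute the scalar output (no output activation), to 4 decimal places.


z1[0] = (-0.5)·(3) + (1.2)·(-3) + 0.2 = -4.9
z1[1] = (1.4)·(3) + (0.2)·(-3) + 0.1 = 3.7
z1[2] = (-0.3)·(3) + (-0.2)·(-3) + 0.7 = 0.4
h = sigmoid(z1) = [0.0074, 0.9759, 0.5987]
output = (1.3)·(0.0074) + (-0.6)·(0.9759) + (0.8)·(0.5987) - 0.3 = -0.397

-0.397


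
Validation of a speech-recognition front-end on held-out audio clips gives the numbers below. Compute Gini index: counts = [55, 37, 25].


Probabilities: [55/117, 37/117, 25/117] ≈ [0.4701, 0.3162, 0.2137]
Σpᵢ² = (3025 + 1369 + 625)/117² = 5019/13689
Gini = 1 - Σpᵢ² = 1 - 5019/13689 = 0.6334

0.6334


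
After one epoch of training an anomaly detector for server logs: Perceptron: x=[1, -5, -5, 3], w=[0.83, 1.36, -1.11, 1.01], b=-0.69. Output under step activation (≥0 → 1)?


z = (1)·(0.83) + (-5)·(1.36) + (-5)·(-1.11) + (3)·(1.01) - 0.69
  = 1.92
step(z) = 1 (z≥0)

1


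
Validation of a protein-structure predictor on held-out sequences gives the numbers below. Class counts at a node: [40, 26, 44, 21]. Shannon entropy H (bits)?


Probabilities: [40/131, 26/131, 44/131, 21/131] ≈ [0.3053, 0.1985, 0.3359, 0.1603]
H = -((40/131)·log₂(40/131) + (26/131)·log₂(26/131) + (44/131)·log₂(44/131) + (21/131)·log₂(21/131))
  = 1.9377 bits

1.9377 bits


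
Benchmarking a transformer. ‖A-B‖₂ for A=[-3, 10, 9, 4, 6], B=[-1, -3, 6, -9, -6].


d = √((-3+ 1)² + (10+ 3)² + (9-6)² + (4+ 9)² + (6+ 6)²)
  = √(4 + 169 + 9 + 169 + 144)
  = √495 = 22.2486

22.2486


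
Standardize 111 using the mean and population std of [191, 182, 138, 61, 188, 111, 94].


μ = 137.8571, σ = 47.5678
z = (111 - 137.8571)/47.5678 = -0.5646

-0.5646


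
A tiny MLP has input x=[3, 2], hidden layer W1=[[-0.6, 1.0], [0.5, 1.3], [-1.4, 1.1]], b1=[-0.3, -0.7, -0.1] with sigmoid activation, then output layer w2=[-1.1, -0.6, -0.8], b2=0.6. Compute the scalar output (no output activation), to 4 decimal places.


z1[0] = (-0.6)·(3) + (1.0)·(2) - 0.3 = -0.1
z1[1] = (0.5)·(3) + (1.3)·(2) - 0.7 = 3.4
z1[2] = (-1.4)·(3) + (1.1)·(2) - 0.1 = -2.1
h = sigmoid(z1) = [0.475, 0.9677, 0.1091]
output = (-1.1)·(0.475) + (-0.6)·(0.9677) + (-0.8)·(0.1091) + 0.6 = -0.5904

-0.5904


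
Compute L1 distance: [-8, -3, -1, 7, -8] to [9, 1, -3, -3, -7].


d = |-8-9| + |-3-1| + |-1+ 3| + |7+ 3| + |-8+ 7|
  = 17 + 4 + 2 + 10 + 1
  = 34

34


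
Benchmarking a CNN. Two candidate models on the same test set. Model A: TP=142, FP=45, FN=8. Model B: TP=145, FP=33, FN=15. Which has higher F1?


Model A: P=142/187=0.7594, R=142/150=0.9467, F1=2PR/(P+R)=2TP/(2TP+FP+FN)=284/337=0.8427
Model B: P=145/178=0.8146, R=145/160=0.9062, F1=2PR/(P+R)=2TP/(2TP+FP+FN)=290/338=0.858
0.8427 < 0.858 → Model B

Model B


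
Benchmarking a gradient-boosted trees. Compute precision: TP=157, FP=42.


Precision = TP/(TP+FP)
= 157/(157+42)
= 157/199 = 78.89%

78.89%


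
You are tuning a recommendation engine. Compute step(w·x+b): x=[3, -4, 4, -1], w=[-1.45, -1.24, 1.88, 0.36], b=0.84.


z = (3)·(-1.45) + (-4)·(-1.24) + (4)·(1.88) + (-1)·(0.36) + 0.84
  = 8.61
step(z) = 1 (z≥0)

1


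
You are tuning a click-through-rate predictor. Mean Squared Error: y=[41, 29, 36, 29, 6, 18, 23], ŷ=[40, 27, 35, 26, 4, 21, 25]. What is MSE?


Squared errors: (41-40)²=1, (29-27)²=4, (36-35)²=1, (29-26)²=9, (6-4)²=4, (18-21)²=9, (23-25)²=4
Sum = 32
MSE = 32/7 = 32/7

32/7


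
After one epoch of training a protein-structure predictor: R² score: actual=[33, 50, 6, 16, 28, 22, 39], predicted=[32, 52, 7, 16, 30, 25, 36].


ȳ = 27.7143
SS_res = Σ(y-ŷ)² = 28
SS_tot = Σ(y-ȳ)² = 1293.43
R² = 1 - SS_res/SS_tot = 1 - 0.0216 = 0.9784

0.9784


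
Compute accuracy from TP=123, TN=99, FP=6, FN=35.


Accuracy = (TP+TN)/(TP+TN+FP+FN)
= (123+99)/(263)
= 222/263 = 84.41%

84.41%


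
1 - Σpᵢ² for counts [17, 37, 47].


Probabilities: [17/101, 37/101, 47/101] ≈ [0.1683, 0.3663, 0.4653]
Σpᵢ² = (289 + 1369 + 2209)/101² = 3867/10201
Gini = 1 - Σpᵢ² = 1 - 3867/10201 = 0.6209

0.6209


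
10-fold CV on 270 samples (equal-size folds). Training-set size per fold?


Fold size = 270/10 = 27
Training per fold = 270 - 27 = 243

243


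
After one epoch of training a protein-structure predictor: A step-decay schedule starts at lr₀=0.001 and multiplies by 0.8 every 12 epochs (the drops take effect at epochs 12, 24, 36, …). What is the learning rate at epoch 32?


n_drops = ⌊32/12⌋ = 2
lr = 0.001·0.8^2 = 0.001·0.64 = 0.00064

0.00064


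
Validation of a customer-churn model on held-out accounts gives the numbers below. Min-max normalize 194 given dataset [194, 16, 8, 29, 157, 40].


min=8, max=194
(194-8)/(194-8) = 186/186 = 1.0

1.0


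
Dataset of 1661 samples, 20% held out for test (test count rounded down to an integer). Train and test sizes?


Test = ⌊1661·20/100⌋ = 332
Train = 1661 - 332 = 1329

Train: 1329, Test: 332


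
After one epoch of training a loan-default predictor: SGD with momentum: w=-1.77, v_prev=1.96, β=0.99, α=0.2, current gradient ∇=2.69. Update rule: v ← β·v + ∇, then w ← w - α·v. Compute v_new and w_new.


v_new = 0.99·1.96 + 2.69 = 1.9404 + 2.69 = 4.6304
w_new = -1.77 - 0.2·4.6304 = -1.77 - 0.92608 = -2.69608

v_new=4.6304, w_new=-2.69608


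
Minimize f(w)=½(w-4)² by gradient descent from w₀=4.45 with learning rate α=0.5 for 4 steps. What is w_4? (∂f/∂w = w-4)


step 1: grad = 4.45-4 = 0.45; w = 4.45 - 0.5·(0.45) = 4.225
step 2: grad = 4.225-4 = 0.225; w = 4.225 - 0.5·(0.225) = 4.1125
step 3: grad = 4.1125-4 = 0.1125; w = 4.1125 - 0.5·(0.1125) = 4.05625
step 4: grad = 4.05625-4 = 0.05625; w = 4.05625 - 0.5·(0.05625) = 4.028125

4.028125


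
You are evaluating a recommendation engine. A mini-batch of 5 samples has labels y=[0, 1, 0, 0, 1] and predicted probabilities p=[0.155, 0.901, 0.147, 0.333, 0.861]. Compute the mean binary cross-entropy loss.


L[0] = -ln(1-0.155) = -ln(0.845) = 0.1684
L[1] = -ln(0.901) = 0.1043
L[2] = -ln(1-0.147) = -ln(0.853) = 0.159
L[3] = -ln(1-0.333) = -ln(0.667) = 0.405
L[4] = -ln(0.861) = 0.1497
mean = (0.1684 + 0.1043 + 0.159 + 0.405 + 0.1497)/5 = 0.1973

0.1973


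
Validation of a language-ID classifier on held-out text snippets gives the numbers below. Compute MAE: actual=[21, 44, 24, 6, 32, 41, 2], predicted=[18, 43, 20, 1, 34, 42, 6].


Absolute errors: |21-18|=3, |44-43|=1, |24-20|=4, |6-1|=5, |32-34|=2, |41-42|=1, |2-6|=4
Sum = 20
MAE = 20/7 = 20/7

20/7


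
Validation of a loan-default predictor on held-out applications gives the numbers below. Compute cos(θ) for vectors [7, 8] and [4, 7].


A·B = 7·4 + 8·7 = 84
‖A‖ = √113 = 10.6301, ‖B‖ = √65 = 8.0623
cos = 84/(√113·√65) = 84/√7345 = 0.9801

0.9801


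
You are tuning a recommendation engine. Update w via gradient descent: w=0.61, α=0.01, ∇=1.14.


w_new = w - α·∇
= 0.61 - 0.01·1.14
= 0.61 - 0.0114
= 0.5986

0.5986


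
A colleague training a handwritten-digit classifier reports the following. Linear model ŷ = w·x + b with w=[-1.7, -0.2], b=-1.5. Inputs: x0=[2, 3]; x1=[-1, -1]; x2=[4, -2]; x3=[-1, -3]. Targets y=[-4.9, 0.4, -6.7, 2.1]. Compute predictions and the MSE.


ŷ0 = (-1.7)·(2) + (-0.2)·(3) - 1.5 = -5.5
ŷ1 = (-1.7)·(-1) + (-0.2)·(-1) - 1.5 = 0.4
ŷ2 = (-1.7)·(4) + (-0.2)·(-2) - 1.5 = -7.9
ŷ3 = (-1.7)·(-1) + (-0.2)·(-3) - 1.5 = 0.8
errors² = [0.36, 0.0, 1.44, 1.69]
MSE = 3.4900/4 = 0.8725

0.8725


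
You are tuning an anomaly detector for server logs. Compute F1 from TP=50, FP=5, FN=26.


Precision = 50/55 = 0.9091
Recall = 50/76 = 0.6579
F1 = 2·P·R/(P+R) = 2·TP/(2·TP+FP+FN) = 100/(100+5+26) = 100/131 = 0.7634

0.7634


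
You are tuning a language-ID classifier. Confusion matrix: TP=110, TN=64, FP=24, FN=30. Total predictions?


Total = TP + TN + FP + FN
= 110 + 64 + 24 + 30
= 228
(Predicted positive: 134, predicted negative: 94)

228


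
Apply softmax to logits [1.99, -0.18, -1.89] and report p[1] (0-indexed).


Exponentials: e^1.99=7.3155, e^-0.18=0.8353, e^-1.89=0.1511
Sum = 8.3019
Softmax = [0.8812, 0.1006, 0.0182]
p[1] = 0.8353/8.3019 = 0.1006

0.1006


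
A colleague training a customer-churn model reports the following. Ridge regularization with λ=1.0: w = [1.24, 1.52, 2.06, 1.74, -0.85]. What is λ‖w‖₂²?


‖w‖₂² = (1.24)² + (1.52)² + (2.06)² + (1.74)² + (-0.85)²
     = 1.5376 + 2.3104 + 4.2436 + 3.0276 + 0.7225
     = 11.8417
λ·‖w‖₂² = 1.0·11.8417 = 11.8417

11.8417


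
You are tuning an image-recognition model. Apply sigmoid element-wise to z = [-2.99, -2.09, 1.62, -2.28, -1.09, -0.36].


σ(-2.99) = 1/(1+e^2.99) = 0.0479
σ(-2.09) = 1/(1+e^2.09) = 0.1101
σ(1.62) = 1/(1+e^-1.62) = 0.8348
σ(-2.28) = 1/(1+e^2.28) = 0.0928
σ(-1.09) = 1/(1+e^1.09) = 0.2516
σ(-0.36) = 1/(1+e^0.36) = 0.411
result = [0.0479, 0.1101, 0.8348, 0.0928, 0.2516, 0.411]

[0.0479, 0.1101, 0.8348, 0.0928, 0.2516, 0.411]


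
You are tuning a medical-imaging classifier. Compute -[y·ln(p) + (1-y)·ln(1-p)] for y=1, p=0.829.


BCE = -[y·ln(p) + (1-y)·ln(1-p)]
= -1·ln(0.829) - 0
= -ln(0.829) = 0.1875

0.1875


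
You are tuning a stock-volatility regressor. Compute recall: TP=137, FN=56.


Recall = TP/(TP+FN)
= 137/(137+56)
= 137/193 = 70.98%

70.98%


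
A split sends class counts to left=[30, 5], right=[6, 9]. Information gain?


Parent = [36, 14], H_parent = 0.8555
H_left = 0.5917 (n=35), H_right = 0.971 (n=15)
H_children = (35/50)·0.5917 + (15/50)·0.971 = 0.7055
IG = 0.8555 - 0.7055 = 0.15

0.15


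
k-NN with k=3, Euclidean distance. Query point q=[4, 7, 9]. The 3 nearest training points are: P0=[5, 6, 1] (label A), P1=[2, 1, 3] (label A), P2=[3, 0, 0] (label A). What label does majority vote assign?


d(q,P0) = 8.124  (label A)
d(q,P1) = 8.7178  (label A)
d(q,P2) = 11.4455  (label A)
Votes: A=3, B=0
Majority → A

A


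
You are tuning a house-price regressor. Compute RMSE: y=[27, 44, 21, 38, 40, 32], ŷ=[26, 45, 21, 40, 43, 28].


MSE = 31/6 = 5.1667
RMSE = √(31/6) = 2.273

2.273


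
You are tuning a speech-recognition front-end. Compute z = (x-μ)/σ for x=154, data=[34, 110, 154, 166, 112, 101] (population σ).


μ = 112.8333, σ = 42.5927
z = (154 - 112.8333)/42.5927 = 0.9665

0.9665


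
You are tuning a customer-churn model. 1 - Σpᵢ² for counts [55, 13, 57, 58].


Probabilities: [55/183, 13/183, 57/183, 58/183] ≈ [0.3005, 0.071, 0.3115, 0.3169]
Σpᵢ² = (3025 + 169 + 3249 + 3364)/183² = 9807/33489
Gini = 1 - Σpᵢ² = 1 - 9807/33489 = 0.7072

0.7072


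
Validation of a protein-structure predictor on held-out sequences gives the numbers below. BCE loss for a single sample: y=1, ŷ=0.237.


BCE = -[y·ln(p) + (1-y)·ln(1-p)]
= -1·ln(0.237) - 0
= -ln(0.237) = 1.4397

1.4397


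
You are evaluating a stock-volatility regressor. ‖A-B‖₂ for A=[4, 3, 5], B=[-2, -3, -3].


d = √((4+ 2)² + (3+ 3)² + (5+ 3)²)
  = √(36 + 36 + 64)
  = √136 = 11.6619

11.6619


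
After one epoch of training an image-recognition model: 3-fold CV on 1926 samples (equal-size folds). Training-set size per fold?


Fold size = 1926/3 = 642
Training per fold = 1926 - 642 = 1284

1284


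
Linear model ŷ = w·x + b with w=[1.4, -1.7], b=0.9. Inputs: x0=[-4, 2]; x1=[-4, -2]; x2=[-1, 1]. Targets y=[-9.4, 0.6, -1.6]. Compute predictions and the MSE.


ŷ0 = (1.4)·(-4) + (-1.7)·(2) + 0.9 = -8.1
ŷ1 = (1.4)·(-4) + (-1.7)·(-2) + 0.9 = -1.3
ŷ2 = (1.4)·(-1) + (-1.7)·(1) + 0.9 = -2.2
errors² = [1.69, 3.61, 0.36]
MSE = 5.6600/3 = 1.8867

1.8867


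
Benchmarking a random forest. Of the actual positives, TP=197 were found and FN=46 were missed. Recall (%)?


Recall = TP/(TP+FN)
= 197/(197+46)
= 197/243 = 81.07%

81.07%


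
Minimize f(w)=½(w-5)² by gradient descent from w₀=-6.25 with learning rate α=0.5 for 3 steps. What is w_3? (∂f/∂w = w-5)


step 1: grad = -6.25-5 = -11.25; w = -6.25 - 0.5·(-11.25) = -0.625
step 2: grad = -0.625-5 = -5.625; w = -0.625 - 0.5·(-5.625) = 2.1875
step 3: grad = 2.1875-5 = -2.8125; w = 2.1875 - 0.5·(-2.8125) = 3.59375

3.59375


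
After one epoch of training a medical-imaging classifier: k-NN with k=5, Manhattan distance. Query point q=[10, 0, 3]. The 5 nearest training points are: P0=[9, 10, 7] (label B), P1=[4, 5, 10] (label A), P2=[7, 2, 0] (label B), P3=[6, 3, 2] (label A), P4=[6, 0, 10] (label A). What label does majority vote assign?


d(q,P0) = 15  (label B)
d(q,P1) = 18  (label A)
d(q,P2) = 8  (label B)
d(q,P3) = 8  (label A)
d(q,P4) = 11  (label A)
Votes: A=3, B=2
Majority → A

A


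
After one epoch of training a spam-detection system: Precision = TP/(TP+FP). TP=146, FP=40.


Precision = TP/(TP+FP)
= 146/(146+40)
= 146/186 = 78.49%

78.49%


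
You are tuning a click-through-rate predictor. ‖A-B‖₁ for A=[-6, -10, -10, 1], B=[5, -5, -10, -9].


d = |-6-5| + |-10+ 5| + |-10+ 10| + |1+ 9|
  = 11 + 5 + 0 + 10
  = 26

26


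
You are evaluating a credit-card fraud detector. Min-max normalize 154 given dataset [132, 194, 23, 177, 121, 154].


min=23, max=194
(154-23)/(194-23) = 131/171 = 0.7661

0.7661


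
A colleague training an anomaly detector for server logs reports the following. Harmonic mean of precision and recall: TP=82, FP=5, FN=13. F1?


Precision = 82/87 = 0.9425
Recall = 82/95 = 0.8632
F1 = 2·P·R/(P+R) = 2·TP/(2·TP+FP+FN) = 164/(164+5+13) = 164/182 = 0.9011

0.9011


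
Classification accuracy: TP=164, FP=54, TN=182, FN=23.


Accuracy = (TP+TN)/(TP+TN+FP+FN)
= (164+182)/(423)
= 346/423 = 81.8%

81.8%


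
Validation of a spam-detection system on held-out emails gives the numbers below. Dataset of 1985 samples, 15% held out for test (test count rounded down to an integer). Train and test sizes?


Test = ⌊1985·15/100⌋ = 297
Train = 1985 - 297 = 1688

Train: 1688, Test: 297


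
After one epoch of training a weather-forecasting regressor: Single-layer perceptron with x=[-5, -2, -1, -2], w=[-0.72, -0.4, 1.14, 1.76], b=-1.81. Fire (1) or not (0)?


z = (-5)·(-0.72) + (-2)·(-0.4) + (-1)·(1.14) + (-2)·(1.76) - 1.81
  = -2.07
step(z) = 0 (z<0)

0


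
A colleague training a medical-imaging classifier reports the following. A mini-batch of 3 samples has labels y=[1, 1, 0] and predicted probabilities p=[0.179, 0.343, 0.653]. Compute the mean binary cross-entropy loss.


L[0] = -ln(0.179) = 1.7204
L[1] = -ln(0.343) = 1.07
L[2] = -ln(1-0.653) = -ln(0.347) = 1.0584
mean = (1.7204 + 1.07 + 1.0584)/3 = 1.2829

1.2829


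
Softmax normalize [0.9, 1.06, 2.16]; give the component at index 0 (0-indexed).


Exponentials: e^0.9=2.4596, e^1.06=2.8864, e^2.16=8.6711
Sum = 14.0171
Softmax = [0.1755, 0.2059, 0.6186]
p[0] = 2.4596/14.0171 = 0.1755

0.1755


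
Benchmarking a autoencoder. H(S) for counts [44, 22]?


Probabilities: [44/66, 22/66] ≈ [0.6667, 0.3333]
H = -((44/66)·log₂(44/66) + (22/66)·log₂(22/66))
  = 0.9183 bits

0.9183 bits


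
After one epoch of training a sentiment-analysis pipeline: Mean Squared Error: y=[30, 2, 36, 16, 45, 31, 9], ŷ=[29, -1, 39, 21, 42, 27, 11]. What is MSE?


Squared errors: (30-29)²=1, (2+ 1)²=9, (36-39)²=9, (16-21)²=25, (45-42)²=9, (31-27)²=16, (9-11)²=4
Sum = 73
MSE = 73/7 = 73/7

73/7


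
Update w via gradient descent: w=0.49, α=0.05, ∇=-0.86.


w_new = w - α·∇
= 0.49 - 0.05·-0.86
= 0.49 + 0.043
= 0.533

0.533


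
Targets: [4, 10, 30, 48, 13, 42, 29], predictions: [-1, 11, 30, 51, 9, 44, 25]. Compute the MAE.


Absolute errors: |4+ 1|=5, |10-11|=1, |30-30|=0, |48-51|=3, |13-9|=4, |42-44|=2, |29-25|=4
Sum = 19
MAE = 19/7 = 19/7

19/7


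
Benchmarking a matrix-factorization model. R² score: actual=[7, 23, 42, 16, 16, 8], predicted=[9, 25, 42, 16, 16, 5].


ȳ = 18.6667
SS_res = Σ(y-ŷ)² = 17
SS_tot = Σ(y-ȳ)² = 827.33
R² = 1 - SS_res/SS_tot = 1 - 0.0205 = 0.9795

0.9795


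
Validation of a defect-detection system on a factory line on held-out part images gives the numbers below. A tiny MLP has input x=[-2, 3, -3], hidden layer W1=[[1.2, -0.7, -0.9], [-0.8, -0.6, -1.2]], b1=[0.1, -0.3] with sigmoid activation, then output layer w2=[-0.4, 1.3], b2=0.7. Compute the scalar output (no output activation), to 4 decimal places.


z1[0] = (1.2)·(-2) + (-0.7)·(3) + (-0.9)·(-3) + 0.1 = -1.7
z1[1] = (-0.8)·(-2) + (-0.6)·(3) + (-1.2)·(-3) - 0.3 = 3.1
h = sigmoid(z1) = [0.1545, 0.9569]
output = (-0.4)·(0.1545) + (1.3)·(0.9569) + 0.7 = 1.8822

1.8822


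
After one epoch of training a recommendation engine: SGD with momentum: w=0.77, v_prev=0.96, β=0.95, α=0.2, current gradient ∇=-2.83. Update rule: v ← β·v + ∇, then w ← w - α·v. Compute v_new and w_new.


v_new = 0.95·0.96 - 2.83 = 0.912 - 2.83 = -1.918
w_new = 0.77 - 0.2·-1.918 = 0.77 + 0.3836 = 1.1536

v_new=-1.918, w_new=1.1536


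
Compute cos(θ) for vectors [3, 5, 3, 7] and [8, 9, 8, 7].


A·B = 3·8 + 5·9 + 3·8 + 7·7 = 142
‖A‖ = √92 = 9.5917, ‖B‖ = √258 = 16.0624
cos = 142/(√92·√258) = 142/√23736 = 0.9217

0.9217


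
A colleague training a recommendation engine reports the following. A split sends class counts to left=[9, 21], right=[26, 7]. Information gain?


Parent = [35, 28], H_parent = 0.9911
H_left = 0.8813 (n=30), H_right = 0.7455 (n=33)
H_children = (30/63)·0.8813 + (33/63)·0.7455 = 0.8102
IG = 0.9911 - 0.8102 = 0.1809

0.1809


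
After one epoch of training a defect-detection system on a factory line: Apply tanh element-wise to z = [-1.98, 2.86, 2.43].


tanh(-1.98) = -0.9626
tanh(2.86) = 0.9935
tanh(2.43) = 0.9846
result = [-0.9626, 0.9935, 0.9846]

[-0.9626, 0.9935, 0.9846]


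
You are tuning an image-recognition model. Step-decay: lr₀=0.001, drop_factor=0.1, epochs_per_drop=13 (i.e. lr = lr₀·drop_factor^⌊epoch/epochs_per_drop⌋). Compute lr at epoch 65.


n_drops = ⌊65/13⌋ = 5
lr = 0.001·0.1^5 = 0.001·0.00001 = 0.00000001

0.00000001


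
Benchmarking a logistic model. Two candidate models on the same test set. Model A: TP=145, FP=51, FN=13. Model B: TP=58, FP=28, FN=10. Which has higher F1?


Model A: P=145/196=0.7398, R=145/158=0.9177, F1=2PR/(P+R)=2TP/(2TP+FP+FN)=290/354=0.8192
Model B: P=58/86=0.6744, R=58/68=0.8529, F1=2PR/(P+R)=2TP/(2TP+FP+FN)=116/154=0.7532
0.8192 > 0.7532 → Model A

Model A


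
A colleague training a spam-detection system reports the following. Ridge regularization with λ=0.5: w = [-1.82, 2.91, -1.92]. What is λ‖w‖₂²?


‖w‖₂² = (-1.82)² + (2.91)² + (-1.92)²
     = 3.3124 + 8.4681 + 3.6864
     = 15.4669
λ·‖w‖₂² = 0.5·15.4669 = 7.73345

7.73345


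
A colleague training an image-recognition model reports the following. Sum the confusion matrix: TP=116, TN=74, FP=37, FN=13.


Total = TP + TN + FP + FN
= 116 + 74 + 37 + 13
= 240
(Predicted positive: 153, predicted negative: 87)

240


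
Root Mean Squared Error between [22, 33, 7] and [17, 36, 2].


MSE = 59/3 = 19.6667
RMSE = √(59/3) = 4.4347

4.4347


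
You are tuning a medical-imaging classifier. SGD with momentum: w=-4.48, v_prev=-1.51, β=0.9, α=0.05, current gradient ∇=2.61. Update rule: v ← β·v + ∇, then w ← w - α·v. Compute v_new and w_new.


v_new = 0.9·-1.51 + 2.61 = -1.359 + 2.61 = 1.251
w_new = -4.48 - 0.05·1.251 = -4.48 - 0.06255 = -4.54255

v_new=1.251, w_new=-4.54255


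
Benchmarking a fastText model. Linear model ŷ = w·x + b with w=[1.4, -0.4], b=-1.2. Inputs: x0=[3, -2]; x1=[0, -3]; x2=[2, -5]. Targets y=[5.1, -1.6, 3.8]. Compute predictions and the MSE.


ŷ0 = (1.4)·(3) + (-0.4)·(-2) - 1.2 = 3.8
ŷ1 = (1.4)·(0) + (-0.4)·(-3) - 1.2 = 0.0
ŷ2 = (1.4)·(2) + (-0.4)·(-5) - 1.2 = 3.6
errors² = [1.69, 2.56, 0.04]
MSE = 4.2900/3 = 1.43

1.43


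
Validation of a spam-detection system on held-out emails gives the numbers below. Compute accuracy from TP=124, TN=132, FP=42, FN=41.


Accuracy = (TP+TN)/(TP+TN+FP+FN)
= (124+132)/(339)
= 256/339 = 75.52%

75.52%


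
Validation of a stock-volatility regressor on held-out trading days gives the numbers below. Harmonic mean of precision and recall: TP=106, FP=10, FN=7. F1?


Precision = 106/116 = 0.9138
Recall = 106/113 = 0.9381
F1 = 2·P·R/(P+R) = 2·TP/(2·TP+FP+FN) = 212/(212+10+7) = 212/229 = 0.9258

0.9258


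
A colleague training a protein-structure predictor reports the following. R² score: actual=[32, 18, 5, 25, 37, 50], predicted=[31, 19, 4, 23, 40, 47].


ȳ = 27.8333
SS_res = Σ(y-ŷ)² = 25
SS_tot = Σ(y-ȳ)² = 1218.83
R² = 1 - SS_res/SS_tot = 1 - 0.0205 = 0.9795

0.9795
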